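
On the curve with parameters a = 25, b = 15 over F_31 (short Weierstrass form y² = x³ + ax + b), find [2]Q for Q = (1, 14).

(30, 19)

tangent at (1, 14): λ = (3·1² + 25)/(2·14) ≡ 28/28. 28⁻¹ ≡ 10 (mod 31) since 28·10 = 280 ≡ 1, so λ ≡ 28·10 ≡ 1.
  x = λ² - 1 - 1 = 1 - 2 ≡ 30; y = λ·(1 - 30) - 14 ≡ 19. → (30, 19)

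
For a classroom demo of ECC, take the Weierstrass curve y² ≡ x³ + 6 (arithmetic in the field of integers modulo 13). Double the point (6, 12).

tangent at (6, 12): λ = (3·6² + 0)/(2·12) ≡ 4/11. 11⁻¹ ≡ 6 (mod 13), so λ ≡ 4·6 ≡ 11.
  x = λ² - 6 - 6 = 121 - 12 ≡ 5; y = λ·(6 - 5) - 12 ≡ 12. → (5, 12)

(5, 12)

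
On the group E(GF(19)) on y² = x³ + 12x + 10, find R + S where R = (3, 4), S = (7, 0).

(3, 4) + (7, 0). λ = (0 - 4)/(7 - 3) ≡ 15/4 mod 19. 4⁻¹ ≡ 5 (mod 19), so λ ≡ 18.
  x = λ² - 3 - 7 = 324 - 10 ≡ 10; y = λ·(3 - 10) - 4 ≡ 3. → (10, 3)

(10, 3)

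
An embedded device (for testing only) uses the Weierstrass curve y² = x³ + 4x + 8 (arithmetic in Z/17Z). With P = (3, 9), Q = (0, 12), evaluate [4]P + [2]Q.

First 4P:
Double-and-add on 4 = (100)₂. Start with P = (3, 9) for the leading 1-bit.
double: tangent at (3, 9): λ = (3·3² + 4)/(2·9) ≡ 14/1. 1⁻¹ ≡ 1 (mod 17), so λ ≡ 14·1 ≡ 14.
  x = λ² - 3 - 3 = 196 - 6 ≡ 3; y = λ·(3 - 3) - 9 ≡ 8. → (3, 8)
double: tangent at (3, 8): λ = (3·3² + 4)/(2·8) ≡ 14/16. 16⁻¹ ≡ 16 (mod 17), so λ ≡ 14·16 ≡ 3.
  x = λ² - 3 - 3 = 9 - 6 ≡ 3; y = λ·(3 - 3) - 8 ≡ 9. → (3, 9)
4P = (3, 9).
Next 2Q:
Repeated addition: build up to 2Q.
2Q: tangent at (0, 12): λ = (3·0² + 4)/(2·12) ≡ 4/7. 7⁻¹ ≡ 5 (mod 17), so λ ≡ 4·5 ≡ 3.
  x = λ² - 0 - 0 = 9 - 0 ≡ 9; y = λ·(0 - 9) - 12 ≡ 12. → (9, 12)
2Q = (9, 12).
Finally 4P + 2Q:
(3, 9) + (9, 12). λ = (12 - 9)/(9 - 3) ≡ 3/6 mod 17. 6⁻¹ ≡ 3 (mod 17), so λ ≡ 9.
  x = λ² - 3 - 9 = 81 - 12 ≡ 1; y = λ·(3 - 1) - 9 ≡ 9. → (1, 9)

(1, 9)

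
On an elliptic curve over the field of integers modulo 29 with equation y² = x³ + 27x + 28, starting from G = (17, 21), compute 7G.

Repeated addition: build up to 7G.
2G: tangent at (17, 21): λ = (3·17² + 27)/(2·21) ≡ 24/13. 13⁻¹ ≡ 9 (mod 29) since 13·9 = 117 ≡ 1, so λ ≡ 24·9 ≡ 13.
  x = λ² - 17 - 17 = 169 - 34 ≡ 19; y = λ·(17 - 19) - 21 ≡ 11. → (19, 11)
3G: (19, 11) + (17, 21). λ = (21 - 11)/(17 - 19) ≡ 10/27 mod 29. 27⁻¹ ≡ 14 (mod 29) since 27·14 = 378 ≡ 1, so λ ≡ 24.
  x = λ² - 19 - 17 = 576 - 36 ≡ 18; y = λ·(19 - 18) - 11 ≡ 13. → (18, 13)
4G: (18, 13) + (17, 21). λ = (21 - 13)/(17 - 18) ≡ 8/28 mod 29. 28⁻¹ ≡ 28 (mod 29), so λ ≡ 21.
  x = λ² - 18 - 17 = 441 - 35 ≡ 0; y = λ·(18 - 0) - 13 ≡ 17. → (0, 17)
5G: (0, 17) + (17, 21). λ = (21 - 17)/(17 - 0) ≡ 4/17 mod 29. 17⁻¹ ≡ 12 (mod 29), so λ ≡ 19.
  x = λ² - 0 - 17 = 361 - 17 ≡ 25; y = λ·(0 - 25) - 17 ≡ 1. → (25, 1)
6G: (25, 1) + (17, 21). λ = (21 - 1)/(17 - 25) ≡ 20/21 mod 29. 21⁻¹ ≡ 18 (mod 29), so λ ≡ 12.
  x = λ² - 25 - 17 = 144 - 42 ≡ 15; y = λ·(25 - 15) - 1 ≡ 3. → (15, 3)
7G: (15, 3) + (17, 21). λ = (21 - 3)/(17 - 15) ≡ 18/2 mod 29. 2⁻¹ ≡ 15 (mod 29) since 2·15 = 30 ≡ 1, so λ ≡ 9.
  x = λ² - 15 - 17 = 81 - 32 ≡ 20; y = λ·(15 - 20) - 3 ≡ 10. → (20, 10)

(20, 10)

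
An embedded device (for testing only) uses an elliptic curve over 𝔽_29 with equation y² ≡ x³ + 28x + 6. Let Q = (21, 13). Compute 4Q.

(18, 7)

Double-and-add on 4 = (100)₂. Start with Q = (21, 13) for the leading 1-bit.
double: tangent at (21, 13): λ = (3·21² + 28)/(2·13) ≡ 17/26. 26⁻¹ ≡ 19 (mod 29) since 26·19 = 494 ≡ 1, so λ ≡ 17·19 ≡ 4.
  x = λ² - 21 - 21 = 16 - 42 ≡ 3; y = λ·(21 - 3) - 13 ≡ 1. → (3, 1)
double: tangent at (3, 1): λ = (3·3² + 28)/(2·1) ≡ 26/2. 2⁻¹ ≡ 15 (mod 29) since 2·15 = 30 ≡ 1, so λ ≡ 26·15 ≡ 13.
  x = λ² - 3 - 3 = 169 - 6 ≡ 18; y = λ·(3 - 18) - 1 ≡ 7. → (18, 7)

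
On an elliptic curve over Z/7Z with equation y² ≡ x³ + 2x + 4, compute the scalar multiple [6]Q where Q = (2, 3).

(2, 3)

Double-and-add on 6 = (110)₂. Start with Q = (2, 3) for the leading 1-bit.
double: tangent at (2, 3): λ = (3·2² + 2)/(2·3) ≡ 0/6. 6⁻¹ ≡ 6 (mod 7) since 6·6 = 36 ≡ 1, so λ ≡ 0·6 ≡ 0.
  x = λ² - 2 - 2 = 0 - 4 ≡ 3; y = λ·(2 - 3) - 3 ≡ 4. → (3, 4)
add Q: (3, 4) + (2, 3). λ = (3 - 4)/(2 - 3) ≡ 6/6 mod 7. 6⁻¹ ≡ 6 (mod 7) since 6·6 = 36 ≡ 1, so λ ≡ 1.
  x = λ² - 3 - 2 = 1 - 5 ≡ 3; y = λ·(3 - 3) - 4 ≡ 3. → (3, 3)
double: tangent at (3, 3): λ = (3·3² + 2)/(2·3) ≡ 1/6. 6⁻¹ ≡ 6 (mod 7) since 6·6 = 36 ≡ 1, so λ ≡ 1·6 ≡ 6.
  x = λ² - 3 - 3 = 36 - 6 ≡ 2; y = λ·(3 - 2) - 3 ≡ 3. → (2, 3)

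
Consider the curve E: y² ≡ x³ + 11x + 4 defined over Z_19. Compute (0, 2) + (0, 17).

O

The two points share x = 0 and their y-coordinates satisfy 2 + 17 ≡ 0 (mod 19), so they are inverses. Their sum is ∞.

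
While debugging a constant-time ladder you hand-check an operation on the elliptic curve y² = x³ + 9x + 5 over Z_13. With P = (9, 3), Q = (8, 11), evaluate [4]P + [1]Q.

(9, 10)

First 4P:
Double-and-add on 4 = (100)₂. Start with P = (9, 3) for the leading 1-bit.
double: tangent at (9, 3): λ = (3·9² + 9)/(2·3) ≡ 5/6. 6⁻¹ ≡ 11 (mod 13) since 6·11 = 66 ≡ 1, so λ ≡ 5·11 ≡ 3.
  x = λ² - 9 - 9 = 9 - 18 ≡ 4; y = λ·(9 - 4) - 3 ≡ 12. → (4, 12)
double: tangent at (4, 12): λ = (3·4² + 9)/(2·12) ≡ 5/11. 11⁻¹ ≡ 6 (mod 13), so λ ≡ 5·6 ≡ 4.
  x = λ² - 4 - 4 = 16 - 8 ≡ 8; y = λ·(4 - 8) - 12 ≡ 11. → (8, 11)
4P = (8, 11).
Finally 4P + Q:
tangent at (8, 11): λ = (3·8² + 9)/(2·11) ≡ 6/9. 9⁻¹ ≡ 3 (mod 13) since 9·3 = 27 ≡ 1, so λ ≡ 6·3 ≡ 5.
  x = λ² - 8 - 8 = 25 - 16 ≡ 9; y = λ·(8 - 9) - 11 ≡ 10. → (9, 10)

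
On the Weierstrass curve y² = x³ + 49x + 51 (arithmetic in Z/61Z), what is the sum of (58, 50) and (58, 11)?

The two points share x = 58 and their y-coordinates satisfy 50 + 11 ≡ 0 (mod 61), so they are inverses. Their sum is O.

O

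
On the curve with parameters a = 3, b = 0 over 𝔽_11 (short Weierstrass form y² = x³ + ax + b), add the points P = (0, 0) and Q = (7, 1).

(2, 6)

(0, 0) + (7, 1). λ = (1 - 0)/(7 - 0) ≡ 1/7 mod 11. 7⁻¹ ≡ 8 (mod 11) since 7·8 = 56 ≡ 1, so λ ≡ 8.
  x = λ² - 0 - 7 = 64 - 7 ≡ 2; y = λ·(0 - 2) - 0 ≡ 6. → (2, 6)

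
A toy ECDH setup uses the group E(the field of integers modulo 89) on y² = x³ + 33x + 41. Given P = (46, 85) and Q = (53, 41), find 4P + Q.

First 4P:
Double-and-add on 4 = (100)₂. Start with P = (46, 85) for the leading 1-bit.
double: tangent at (46, 85): λ = (3·46² + 33)/(2·85) ≡ 62/81. 81⁻¹ ≡ 11 (mod 89), so λ ≡ 62·11 ≡ 59.
  x = λ² - 46 - 46 = 3481 - 92 ≡ 7; y = λ·(46 - 7) - 85 ≡ 80. → (7, 80)
double: tangent at (7, 80): λ = (3·7² + 33)/(2·80) ≡ 2/71. 71⁻¹ ≡ 84 (mod 89), so λ ≡ 2·84 ≡ 79.
  x = λ² - 7 - 7 = 6241 - 14 ≡ 86; y = λ·(7 - 86) - 80 ≡ 87. → (86, 87)
4P = (86, 87).
Finally 4P + Q:
(86, 87) + (53, 41). λ = (41 - 87)/(53 - 86) ≡ 43/56 mod 89. 56⁻¹ ≡ 62 (mod 89), so λ ≡ 85.
  x = λ² - 86 - 53 = 7225 - 139 ≡ 55; y = λ·(86 - 55) - 87 ≡ 56. → (55, 56)

(55, 56)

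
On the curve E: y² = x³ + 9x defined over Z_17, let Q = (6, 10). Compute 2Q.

(13, 6)

tangent at (6, 10): λ = (3·6² + 9)/(2·10) ≡ 15/3. 3⁻¹ ≡ 6 (mod 17), so λ ≡ 15·6 ≡ 5.
  x = λ² - 6 - 6 = 25 - 12 ≡ 13; y = λ·(6 - 13) - 10 ≡ 6. → (13, 6)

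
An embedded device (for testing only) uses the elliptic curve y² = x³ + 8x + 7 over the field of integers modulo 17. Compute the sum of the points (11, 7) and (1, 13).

(11, 7) + (1, 13). λ = (13 - 7)/(1 - 11) ≡ 6/7 mod 17. 7⁻¹ ≡ 5 (mod 17) since 7·5 = 35 ≡ 1, so λ ≡ 13.
  x = λ² - 11 - 1 = 169 - 12 ≡ 4; y = λ·(11 - 4) - 7 ≡ 16. → (4, 16)

(4, 16)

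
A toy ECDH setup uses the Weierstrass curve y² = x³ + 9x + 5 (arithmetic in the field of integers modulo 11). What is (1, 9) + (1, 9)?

(7, 9)

tangent at (1, 9): λ = (3·1² + 9)/(2·9) ≡ 1/7. 7⁻¹ ≡ 8 (mod 11), so λ ≡ 1·8 ≡ 8.
  x = λ² - 1 - 1 = 64 - 2 ≡ 7; y = λ·(1 - 7) - 9 ≡ 9. → (7, 9)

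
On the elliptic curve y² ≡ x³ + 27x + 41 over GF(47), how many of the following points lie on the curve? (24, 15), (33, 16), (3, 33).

3

(24, 15): 15² ≡ 37, rhs ≡ 37 → on.
(33, 16): 16² ≡ 21, rhs ≡ 21 → on.
(3, 33): 33² ≡ 8, rhs ≡ 8 → on.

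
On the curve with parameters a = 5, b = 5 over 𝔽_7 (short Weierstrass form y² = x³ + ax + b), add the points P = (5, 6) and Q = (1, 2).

(2, 4)

(5, 6) + (1, 2). λ = (2 - 6)/(1 - 5) ≡ 3/3 mod 7. 3⁻¹ ≡ 5 (mod 7), so λ ≡ 1.
  x = λ² - 5 - 1 = 1 - 6 ≡ 2; y = λ·(5 - 2) - 6 ≡ 4. → (2, 4)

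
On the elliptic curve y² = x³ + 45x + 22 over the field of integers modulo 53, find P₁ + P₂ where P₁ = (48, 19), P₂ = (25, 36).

(9, 19)

(48, 19) + (25, 36). λ = (36 - 19)/(25 - 48) ≡ 17/30 mod 53. 30⁻¹ ≡ 23 (mod 53) since 30·23 = 690 ≡ 1, so λ ≡ 20.
  x = λ² - 48 - 25 = 400 - 73 ≡ 9; y = λ·(48 - 9) - 19 ≡ 19. → (9, 19)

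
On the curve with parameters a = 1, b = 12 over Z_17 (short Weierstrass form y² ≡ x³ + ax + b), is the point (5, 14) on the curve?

no

y² = 14² ≡ 9; x³ + 1x + 12 = 142 ≡ 6 (mod 17). 9 ≠ 6.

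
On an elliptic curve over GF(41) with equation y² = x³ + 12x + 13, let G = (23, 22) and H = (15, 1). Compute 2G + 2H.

First 2G:
Repeated addition: build up to 2G.
2G: tangent at (23, 22): λ = (3·23² + 12)/(2·22) ≡ 0/3. 3⁻¹ ≡ 14 (mod 41) since 3·14 = 42 ≡ 1, so λ ≡ 0·14 ≡ 0.
  x = λ² - 23 - 23 = 0 - 46 ≡ 36; y = λ·(23 - 36) - 22 ≡ 19. → (36, 19)
2G = (36, 19).
Next 2H:
Repeated addition: build up to 2H.
2H: tangent at (15, 1): λ = (3·15² + 12)/(2·1) ≡ 31/2. 2⁻¹ ≡ 21 (mod 41), so λ ≡ 31·21 ≡ 36.
  x = λ² - 15 - 15 = 1296 - 30 ≡ 36; y = λ·(15 - 36) - 1 ≡ 22. → (36, 22)
2H = (36, 22).
Finally 2G + 2H:
(36, 19) + (36, 22): same x and y₁ ≡ -y₂, so the sum is ∞.

O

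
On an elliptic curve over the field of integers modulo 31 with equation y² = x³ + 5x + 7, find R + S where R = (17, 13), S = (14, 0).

(17, 13) + (14, 0). λ = (0 - 13)/(14 - 17) ≡ 18/28 mod 31. 28⁻¹ ≡ 10 (mod 31) since 28·10 = 280 ≡ 1, so λ ≡ 25.
  x = λ² - 17 - 14 = 625 - 31 ≡ 5; y = λ·(17 - 5) - 13 ≡ 8. → (5, 8)

(5, 8)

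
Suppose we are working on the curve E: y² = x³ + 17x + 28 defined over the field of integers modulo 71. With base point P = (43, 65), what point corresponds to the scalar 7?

(39, 21)

Repeated addition: build up to 7P.
2P: tangent at (43, 65): λ = (3·43² + 17)/(2·65) ≡ 26/59. 59⁻¹ ≡ 65 (mod 71), so λ ≡ 26·65 ≡ 57.
  x = λ² - 43 - 43 = 3249 - 86 ≡ 39; y = λ·(43 - 39) - 65 ≡ 21. → (39, 21)
3P: (39, 21) + (43, 65). λ = (65 - 21)/(43 - 39) ≡ 44/4 mod 71. 4⁻¹ ≡ 18 (mod 71), so λ ≡ 11.
  x = λ² - 39 - 43 = 121 - 82 ≡ 39; y = λ·(39 - 39) - 21 ≡ 50. → (39, 50)
4P: (39, 50) + (43, 65). λ = (65 - 50)/(43 - 39) ≡ 15/4 mod 71. 4⁻¹ ≡ 18 (mod 71), so λ ≡ 57.
  x = λ² - 39 - 43 = 3249 - 82 ≡ 43; y = λ·(39 - 43) - 50 ≡ 6. → (43, 6)
5P: (43, 6) + (43, 65): same x and y₁ ≡ -y₂, so the sum is ∞.
6P: ∞ + (43, 65) = (43, 65) (identity).
7P: tangent at (43, 65): λ = (3·43² + 17)/(2·65) ≡ 26/59. 59⁻¹ ≡ 65 (mod 71), so λ ≡ 26·65 ≡ 57.
  x = λ² - 43 - 43 = 3249 - 86 ≡ 39; y = λ·(43 - 39) - 65 ≡ 21. → (39, 21)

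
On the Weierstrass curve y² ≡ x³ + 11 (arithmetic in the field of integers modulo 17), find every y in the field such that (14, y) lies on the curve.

1, 16

x³ + 0x + 11 = 2755 ≡ 1 (mod 17).
Square roots of 1 mod 17: 1 and 16 (since 1² = 1 ≡ 1).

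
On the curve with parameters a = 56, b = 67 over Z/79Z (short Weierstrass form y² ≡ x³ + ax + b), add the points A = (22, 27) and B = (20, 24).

(22, 27) + (20, 24). λ = (24 - 27)/(20 - 22) ≡ 76/77 mod 79. 77⁻¹ ≡ 39 (mod 79) since 77·39 = 3003 ≡ 1, so λ ≡ 41.
  x = λ² - 22 - 20 = 1681 - 42 ≡ 59; y = λ·(22 - 59) - 27 ≡ 36. → (59, 36)

(59, 36)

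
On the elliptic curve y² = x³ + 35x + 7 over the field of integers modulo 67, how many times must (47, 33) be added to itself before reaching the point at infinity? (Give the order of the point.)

2P: tangent at (47, 33): λ = (3·47² + 35)/(2·33) ≡ 29/66. 66⁻¹ ≡ 66 (mod 67), so λ ≡ 29·66 ≡ 38.
  x = λ² - 47 - 47 = 1444 - 94 ≡ 10; y = λ·(47 - 10) - 33 ≡ 33. → (10, 33)
3P: (10, 33) + (47, 33). λ = (33 - 33)/(47 - 10) ≡ 0/37 mod 67. 37⁻¹ ≡ 29 (mod 67), so λ ≡ 0.
  x = λ² - 10 - 47 = 0 - 57 ≡ 10; y = λ·(10 - 10) - 33 ≡ 34. → (10, 34)
4P: (10, 34) + (47, 33). λ = (33 - 34)/(47 - 10) ≡ 66/37 mod 67. 37⁻¹ ≡ 29 (mod 67) since 37·29 = 1073 ≡ 1, so λ ≡ 38.
  x = λ² - 10 - 47 = 1444 - 57 ≡ 47; y = λ·(10 - 47) - 34 ≡ 34. → (47, 34)
5P: (47, 34) + (47, 33): same x and y₁ ≡ -y₂, so the sum is the point at infinity.
5P = the point at infinity, so the order is 5.

5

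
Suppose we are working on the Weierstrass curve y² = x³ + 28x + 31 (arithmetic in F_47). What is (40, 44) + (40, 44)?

(20, 15)

tangent at (40, 44): λ = (3·40² + 28)/(2·44) ≡ 34/41. 41⁻¹ ≡ 39 (mod 47) since 41·39 = 1599 ≡ 1, so λ ≡ 34·39 ≡ 10.
  x = λ² - 40 - 40 = 100 - 80 ≡ 20; y = λ·(40 - 20) - 44 ≡ 15. → (20, 15)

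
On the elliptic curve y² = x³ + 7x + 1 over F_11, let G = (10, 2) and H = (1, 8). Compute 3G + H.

First 3G:
Repeated addition: build up to 3G.
2G: tangent at (10, 2): λ = (3·10² + 7)/(2·2) ≡ 10/4. 4⁻¹ ≡ 3 (mod 11), so λ ≡ 10·3 ≡ 8.
  x = λ² - 10 - 10 = 64 - 20 ≡ 0; y = λ·(10 - 0) - 2 ≡ 1. → (0, 1)
3G: (0, 1) + (10, 2). λ = (2 - 1)/(10 - 0) ≡ 1/10 mod 11. 10⁻¹ ≡ 10 (mod 11) since 10·10 = 100 ≡ 1, so λ ≡ 10.
  x = λ² - 0 - 10 = 100 - 10 ≡ 2; y = λ·(0 - 2) - 1 ≡ 1. → (2, 1)
3G = (2, 1).
Finally 3G + H:
(2, 1) + (1, 8). λ = (8 - 1)/(1 - 2) ≡ 7/10 mod 11. 10⁻¹ ≡ 10 (mod 11) since 10·10 = 100 ≡ 1, so λ ≡ 4.
  x = λ² - 2 - 1 = 16 - 3 ≡ 2; y = λ·(2 - 2) - 1 ≡ 10. → (2, 10)

(2, 10)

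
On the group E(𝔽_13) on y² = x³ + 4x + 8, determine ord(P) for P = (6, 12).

10

2P: tangent at (6, 12): λ = (3·6² + 4)/(2·12) ≡ 8/11. 11⁻¹ ≡ 6 (mod 13), so λ ≡ 8·6 ≡ 9.
  x = λ² - 6 - 6 = 81 - 12 ≡ 4; y = λ·(6 - 4) - 12 ≡ 6. → (4, 6)
3P: (4, 6) + (6, 12). λ = (12 - 6)/(6 - 4) ≡ 6/2 mod 13. 2⁻¹ ≡ 7 (mod 13), so λ ≡ 3.
  x = λ² - 4 - 6 = 9 - 10 ≡ 12; y = λ·(4 - 12) - 6 ≡ 9. → (12, 9)
4P: (12, 9) + (6, 12). λ = (12 - 9)/(6 - 12) ≡ 3/7 mod 13. 7⁻¹ ≡ 2 (mod 13), so λ ≡ 6.
  x = λ² - 12 - 6 = 36 - 18 ≡ 5; y = λ·(12 - 5) - 9 ≡ 7. → (5, 7)
5P: (5, 7) + (6, 12). λ = (12 - 7)/(6 - 5) ≡ 5/1 mod 13. 1⁻¹ ≡ 1 (mod 13) since 1·1 = 1 ≡ 1, so λ ≡ 5.
  x = λ² - 5 - 6 = 25 - 11 ≡ 1; y = λ·(5 - 1) - 7 ≡ 0. → (1, 0)
6P: (1, 0) + (6, 12). λ = (12 - 0)/(6 - 1) ≡ 12/5 mod 13. 5⁻¹ ≡ 8 (mod 13), so λ ≡ 5.
  x = λ² - 1 - 6 = 25 - 7 ≡ 5; y = λ·(1 - 5) - 0 ≡ 6. → (5, 6)
7P: (5, 6) + (6, 12). λ = (12 - 6)/(6 - 5) ≡ 6/1 mod 13. 1⁻¹ ≡ 1 (mod 13) since 1·1 = 1 ≡ 1, so λ ≡ 6.
  x = λ² - 5 - 6 = 36 - 11 ≡ 12; y = λ·(5 - 12) - 6 ≡ 4. → (12, 4)
8P: (12, 4) + (6, 12). λ = (12 - 4)/(6 - 12) ≡ 8/7 mod 13. 7⁻¹ ≡ 2 (mod 13), so λ ≡ 3.
  x = λ² - 12 - 6 = 9 - 18 ≡ 4; y = λ·(12 - 4) - 4 ≡ 7. → (4, 7)
9P: (4, 7) + (6, 12). λ = (12 - 7)/(6 - 4) ≡ 5/2 mod 13. 2⁻¹ ≡ 7 (mod 13), so λ ≡ 9.
  x = λ² - 4 - 6 = 81 - 10 ≡ 6; y = λ·(4 - 6) - 7 ≡ 1. → (6, 1)
10P: (6, 1) + (6, 12): same x and y₁ ≡ -y₂, so the sum is O.
10P = O, so the order is 10.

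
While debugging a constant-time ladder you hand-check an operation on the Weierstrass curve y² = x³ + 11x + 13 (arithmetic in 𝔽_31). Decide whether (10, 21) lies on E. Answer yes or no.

y² = 21² ≡ 7; x³ + 11x + 13 = 1123 ≡ 7 (mod 31). 7 = 7.

yes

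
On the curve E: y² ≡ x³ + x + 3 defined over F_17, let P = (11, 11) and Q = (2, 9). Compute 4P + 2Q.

(8, 8)

First 4P:
Repeated addition: build up to 4P.
2P: tangent at (11, 11): λ = (3·11² + 1)/(2·11) ≡ 7/5. 5⁻¹ ≡ 7 (mod 17) since 5·7 = 35 ≡ 1, so λ ≡ 7·7 ≡ 15.
  x = λ² - 11 - 11 = 225 - 22 ≡ 16; y = λ·(11 - 16) - 11 ≡ 16. → (16, 16)
3P: (16, 16) + (11, 11). λ = (11 - 16)/(11 - 16) ≡ 12/12 mod 17. 12⁻¹ ≡ 10 (mod 17), so λ ≡ 1.
  x = λ² - 16 - 11 = 1 - 27 ≡ 8; y = λ·(16 - 8) - 16 ≡ 9. → (8, 9)
4P: (8, 9) + (11, 11). λ = (11 - 9)/(11 - 8) ≡ 2/3 mod 17. 3⁻¹ ≡ 6 (mod 17), so λ ≡ 12.
  x = λ² - 8 - 11 = 144 - 19 ≡ 6; y = λ·(8 - 6) - 9 ≡ 15. → (6, 15)
4P = (6, 15).
Next 2Q:
Repeated addition: build up to 2Q.
2Q: tangent at (2, 9): λ = (3·2² + 1)/(2·9) ≡ 13/1. 1⁻¹ ≡ 1 (mod 17) since 1·1 = 1 ≡ 1, so λ ≡ 13·1 ≡ 13.
  x = λ² - 2 - 2 = 169 - 4 ≡ 12; y = λ·(2 - 12) - 9 ≡ 14. → (12, 14)
2Q = (12, 14).
Finally 4P + 2Q:
(6, 15) + (12, 14). λ = (14 - 15)/(12 - 6) ≡ 16/6 mod 17. 6⁻¹ ≡ 3 (mod 17) since 6·3 = 18 ≡ 1, so λ ≡ 14.
  x = λ² - 6 - 12 = 196 - 18 ≡ 8; y = λ·(6 - 8) - 15 ≡ 8. → (8, 8)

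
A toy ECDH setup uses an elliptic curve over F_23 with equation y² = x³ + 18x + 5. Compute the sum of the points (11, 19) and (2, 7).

(22, 20)

(11, 19) + (2, 7). λ = (7 - 19)/(2 - 11) ≡ 11/14 mod 23. 14⁻¹ ≡ 5 (mod 23) since 14·5 = 70 ≡ 1, so λ ≡ 9.
  x = λ² - 11 - 2 = 81 - 13 ≡ 22; y = λ·(11 - 22) - 19 ≡ 20. → (22, 20)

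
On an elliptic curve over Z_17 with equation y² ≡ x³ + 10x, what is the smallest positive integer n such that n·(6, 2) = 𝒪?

2P: tangent at (6, 2): λ = (3·6² + 10)/(2·2) ≡ 16/4. 4⁻¹ ≡ 13 (mod 17), so λ ≡ 16·13 ≡ 4.
  x = λ² - 6 - 6 = 16 - 12 ≡ 4; y = λ·(6 - 4) - 2 ≡ 6. → (4, 6)
3P: (4, 6) + (6, 2). λ = (2 - 6)/(6 - 4) ≡ 13/2 mod 17. 2⁻¹ ≡ 9 (mod 17), so λ ≡ 15.
  x = λ² - 4 - 6 = 225 - 10 ≡ 11; y = λ·(4 - 11) - 6 ≡ 8. → (11, 8)
4P: (11, 8) + (6, 2). λ = (2 - 8)/(6 - 11) ≡ 11/12 mod 17. 12⁻¹ ≡ 10 (mod 17), so λ ≡ 8.
  x = λ² - 11 - 6 = 64 - 17 ≡ 13; y = λ·(11 - 13) - 8 ≡ 10. → (13, 10)
5P: (13, 10) + (6, 2). λ = (2 - 10)/(6 - 13) ≡ 9/10 mod 17. 10⁻¹ ≡ 12 (mod 17), so λ ≡ 6.
  x = λ² - 13 - 6 = 36 - 19 ≡ 0; y = λ·(13 - 0) - 10 ≡ 0. → (0, 0)
6P: (0, 0) + (6, 2). λ = (2 - 0)/(6 - 0) ≡ 2/6 mod 17. 6⁻¹ ≡ 3 (mod 17), so λ ≡ 6.
  x = λ² - 0 - 6 = 36 - 6 ≡ 13; y = λ·(0 - 13) - 0 ≡ 7. → (13, 7)
7P: (13, 7) + (6, 2). λ = (2 - 7)/(6 - 13) ≡ 12/10 mod 17. 10⁻¹ ≡ 12 (mod 17), so λ ≡ 8.
  x = λ² - 13 - 6 = 64 - 19 ≡ 11; y = λ·(13 - 11) - 7 ≡ 9. → (11, 9)
8P: (11, 9) + (6, 2). λ = (2 - 9)/(6 - 11) ≡ 10/12 mod 17. 12⁻¹ ≡ 10 (mod 17), so λ ≡ 15.
  x = λ² - 11 - 6 = 225 - 17 ≡ 4; y = λ·(11 - 4) - 9 ≡ 11. → (4, 11)
9P: (4, 11) + (6, 2). λ = (2 - 11)/(6 - 4) ≡ 8/2 mod 17. 2⁻¹ ≡ 9 (mod 17) since 2·9 = 18 ≡ 1, so λ ≡ 4.
  x = λ² - 4 - 6 = 16 - 10 ≡ 6; y = λ·(4 - 6) - 11 ≡ 15. → (6, 15)
10P: (6, 15) + (6, 2): same x and y₁ ≡ -y₂, so the sum is 𝒪.
10P = 𝒪, so the order is 10.

10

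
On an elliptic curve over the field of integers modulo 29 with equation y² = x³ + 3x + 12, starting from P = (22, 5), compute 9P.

(5, 23)

Repeated addition: build up to 9P.
2P: tangent at (22, 5): λ = (3·22² + 3)/(2·5) ≡ 5/10. 10⁻¹ ≡ 3 (mod 29) since 10·3 = 30 ≡ 1, so λ ≡ 5·3 ≡ 15.
  x = λ² - 22 - 22 = 225 - 44 ≡ 7; y = λ·(22 - 7) - 5 ≡ 17. → (7, 17)
3P: (7, 17) + (22, 5). λ = (5 - 17)/(22 - 7) ≡ 17/15 mod 29. 15⁻¹ ≡ 2 (mod 29), so λ ≡ 5.
  x = λ² - 7 - 22 = 25 - 29 ≡ 25; y = λ·(7 - 25) - 17 ≡ 9. → (25, 9)
4P: (25, 9) + (22, 5). λ = (5 - 9)/(22 - 25) ≡ 25/26 mod 29. 26⁻¹ ≡ 19 (mod 29), so λ ≡ 11.
  x = λ² - 25 - 22 = 121 - 47 ≡ 16; y = λ·(25 - 16) - 9 ≡ 3. → (16, 3)
5P: (16, 3) + (22, 5). λ = (5 - 3)/(22 - 16) ≡ 2/6 mod 29. 6⁻¹ ≡ 5 (mod 29), so λ ≡ 10.
  x = λ² - 16 - 22 = 100 - 38 ≡ 4; y = λ·(16 - 4) - 3 ≡ 1. → (4, 1)
6P: (4, 1) + (22, 5). λ = (5 - 1)/(22 - 4) ≡ 4/18 mod 29. 18⁻¹ ≡ 21 (mod 29) since 18·21 = 378 ≡ 1, so λ ≡ 26.
  x = λ² - 4 - 22 = 676 - 26 ≡ 12; y = λ·(4 - 12) - 1 ≡ 23. → (12, 23)
7P: (12, 23) + (22, 5). λ = (5 - 23)/(22 - 12) ≡ 11/10 mod 29. 10⁻¹ ≡ 3 (mod 29), so λ ≡ 4.
  x = λ² - 12 - 22 = 16 - 34 ≡ 11; y = λ·(12 - 11) - 23 ≡ 10. → (11, 10)
8P: (11, 10) + (22, 5). λ = (5 - 10)/(22 - 11) ≡ 24/11 mod 29. 11⁻¹ ≡ 8 (mod 29), so λ ≡ 18.
  x = λ² - 11 - 22 = 324 - 33 ≡ 1; y = λ·(11 - 1) - 10 ≡ 25. → (1, 25)
9P: (1, 25) + (22, 5). λ = (5 - 25)/(22 - 1) ≡ 9/21 mod 29. 21⁻¹ ≡ 18 (mod 29) since 21·18 = 378 ≡ 1, so λ ≡ 17.
  x = λ² - 1 - 22 = 289 - 23 ≡ 5; y = λ·(1 - 5) - 25 ≡ 23. → (5, 23)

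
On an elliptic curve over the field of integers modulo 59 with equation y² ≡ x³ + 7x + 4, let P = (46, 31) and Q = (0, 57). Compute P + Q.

(46, 31) + (0, 57). λ = (57 - 31)/(0 - 46) ≡ 26/13 mod 59. 13⁻¹ ≡ 50 (mod 59) since 13·50 = 650 ≡ 1, so λ ≡ 2.
  x = λ² - 46 - 0 = 4 - 46 ≡ 17; y = λ·(46 - 17) - 31 ≡ 27. → (17, 27)

(17, 27)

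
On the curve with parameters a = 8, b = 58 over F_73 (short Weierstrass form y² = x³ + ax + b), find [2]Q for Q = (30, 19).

tangent at (30, 19): λ = (3·30² + 8)/(2·19) ≡ 7/38. 38⁻¹ ≡ 25 (mod 73) since 38·25 = 950 ≡ 1, so λ ≡ 7·25 ≡ 29.
  x = λ² - 30 - 30 = 841 - 60 ≡ 51; y = λ·(30 - 51) - 19 ≡ 29. → (51, 29)

(51, 29)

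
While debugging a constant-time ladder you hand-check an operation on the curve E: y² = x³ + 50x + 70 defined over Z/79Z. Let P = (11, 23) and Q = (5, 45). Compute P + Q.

(11, 23) + (5, 45). λ = (45 - 23)/(5 - 11) ≡ 22/73 mod 79. 73⁻¹ ≡ 13 (mod 79), so λ ≡ 49.
  x = λ² - 11 - 5 = 2401 - 16 ≡ 15; y = λ·(11 - 15) - 23 ≡ 18. → (15, 18)

(15, 18)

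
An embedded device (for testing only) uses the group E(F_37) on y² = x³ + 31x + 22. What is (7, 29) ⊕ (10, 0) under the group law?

(23, 27)

(7, 29) + (10, 0). λ = (0 - 29)/(10 - 7) ≡ 8/3 mod 37. 3⁻¹ ≡ 25 (mod 37), so λ ≡ 15.
  x = λ² - 7 - 10 = 225 - 17 ≡ 23; y = λ·(7 - 23) - 29 ≡ 27. → (23, 27)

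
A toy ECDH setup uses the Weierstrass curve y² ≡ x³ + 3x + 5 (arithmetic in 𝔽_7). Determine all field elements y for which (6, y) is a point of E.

1, 6

x³ + 3x + 5 = 239 ≡ 1 (mod 7).
Square roots of 1 mod 7: 1 and 6 (since 1² = 1 ≡ 1).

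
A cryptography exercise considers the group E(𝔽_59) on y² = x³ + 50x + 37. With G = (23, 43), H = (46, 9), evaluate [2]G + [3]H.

First 2G:
Repeated addition: build up to 2G.
2G: tangent at (23, 43): λ = (3·23² + 50)/(2·43) ≡ 44/27. 27⁻¹ ≡ 35 (mod 59) since 27·35 = 945 ≡ 1, so λ ≡ 44·35 ≡ 6.
  x = λ² - 23 - 23 = 36 - 46 ≡ 49; y = λ·(23 - 49) - 43 ≡ 37. → (49, 37)
2G = (49, 37).
Next 3H:
Repeated addition: build up to 3H.
2H: tangent at (46, 9): λ = (3·46² + 50)/(2·9) ≡ 26/18. 18⁻¹ ≡ 23 (mod 59), so λ ≡ 26·23 ≡ 8.
  x = λ² - 46 - 46 = 64 - 92 ≡ 31; y = λ·(46 - 31) - 9 ≡ 52. → (31, 52)
3H: (31, 52) + (46, 9). λ = (9 - 52)/(46 - 31) ≡ 16/15 mod 59. 15⁻¹ ≡ 4 (mod 59), so λ ≡ 5.
  x = λ² - 31 - 46 = 25 - 77 ≡ 7; y = λ·(31 - 7) - 52 ≡ 9. → (7, 9)
3H = (7, 9).
Finally 2G + 3H:
(49, 37) + (7, 9). λ = (9 - 37)/(7 - 49) ≡ 31/17 mod 59. 17⁻¹ ≡ 7 (mod 59), so λ ≡ 40.
  x = λ² - 49 - 7 = 1600 - 56 ≡ 10; y = λ·(49 - 10) - 37 ≡ 48. → (10, 48)

(10, 48)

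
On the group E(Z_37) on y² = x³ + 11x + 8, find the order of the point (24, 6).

10

2P: tangent at (24, 6): λ = (3·24² + 11)/(2·6) ≡ 0/12. 12⁻¹ ≡ 34 (mod 37) since 12·34 = 408 ≡ 1, so λ ≡ 0·34 ≡ 0.
  x = λ² - 24 - 24 = 0 - 48 ≡ 26; y = λ·(24 - 26) - 6 ≡ 31. → (26, 31)
3P: (26, 31) + (24, 6). λ = (6 - 31)/(24 - 26) ≡ 12/35 mod 37. 35⁻¹ ≡ 18 (mod 37), so λ ≡ 31.
  x = λ² - 26 - 24 = 961 - 50 ≡ 23; y = λ·(26 - 23) - 31 ≡ 25. → (23, 25)
4P: (23, 25) + (24, 6). λ = (6 - 25)/(24 - 23) ≡ 18/1 mod 37. 1⁻¹ ≡ 1 (mod 37) since 1·1 = 1 ≡ 1, so λ ≡ 18.
  x = λ² - 23 - 24 = 324 - 47 ≡ 18; y = λ·(23 - 18) - 25 ≡ 28. → (18, 28)
5P: (18, 28) + (24, 6). λ = (6 - 28)/(24 - 18) ≡ 15/6 mod 37. 6⁻¹ ≡ 31 (mod 37) since 6·31 = 186 ≡ 1, so λ ≡ 21.
  x = λ² - 18 - 24 = 441 - 42 ≡ 29; y = λ·(18 - 29) - 28 ≡ 0. → (29, 0)
6P: (29, 0) + (24, 6). λ = (6 - 0)/(24 - 29) ≡ 6/32 mod 37. 32⁻¹ ≡ 22 (mod 37), so λ ≡ 21.
  x = λ² - 29 - 24 = 441 - 53 ≡ 18; y = λ·(29 - 18) - 0 ≡ 9. → (18, 9)
7P: (18, 9) + (24, 6). λ = (6 - 9)/(24 - 18) ≡ 34/6 mod 37. 6⁻¹ ≡ 31 (mod 37), so λ ≡ 18.
  x = λ² - 18 - 24 = 324 - 42 ≡ 23; y = λ·(18 - 23) - 9 ≡ 12. → (23, 12)
8P: (23, 12) + (24, 6). λ = (6 - 12)/(24 - 23) ≡ 31/1 mod 37. 1⁻¹ ≡ 1 (mod 37) since 1·1 = 1 ≡ 1, so λ ≡ 31.
  x = λ² - 23 - 24 = 961 - 47 ≡ 26; y = λ·(23 - 26) - 12 ≡ 6. → (26, 6)
9P: (26, 6) + (24, 6). λ = (6 - 6)/(24 - 26) ≡ 0/35 mod 37. 35⁻¹ ≡ 18 (mod 37), so λ ≡ 0.
  x = λ² - 26 - 24 = 0 - 50 ≡ 24; y = λ·(26 - 24) - 6 ≡ 31. → (24, 31)
10P: (24, 31) + (24, 6): same x and y₁ ≡ -y₂, so the sum is O.
10P = O, so the order is 10.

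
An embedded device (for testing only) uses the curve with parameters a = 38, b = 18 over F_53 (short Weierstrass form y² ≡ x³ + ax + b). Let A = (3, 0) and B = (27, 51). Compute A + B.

(30, 42)

(3, 0) + (27, 51). λ = (51 - 0)/(27 - 3) ≡ 51/24 mod 53. 24⁻¹ ≡ 42 (mod 53) since 24·42 = 1008 ≡ 1, so λ ≡ 22.
  x = λ² - 3 - 27 = 484 - 30 ≡ 30; y = λ·(3 - 30) - 0 ≡ 42. → (30, 42)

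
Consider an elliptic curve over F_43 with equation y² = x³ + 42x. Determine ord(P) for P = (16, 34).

2P: tangent at (16, 34): λ = (3·16² + 42)/(2·34) ≡ 36/25. 25⁻¹ ≡ 31 (mod 43) since 25·31 = 775 ≡ 1, so λ ≡ 36·31 ≡ 41.
  x = λ² - 16 - 16 = 1681 - 32 ≡ 15; y = λ·(16 - 15) - 34 ≡ 7. → (15, 7)
3P: (15, 7) + (16, 34). λ = (34 - 7)/(16 - 15) ≡ 27/1 mod 43. 1⁻¹ ≡ 1 (mod 43) since 1·1 = 1 ≡ 1, so λ ≡ 27.
  x = λ² - 15 - 16 = 729 - 31 ≡ 10; y = λ·(15 - 10) - 7 ≡ 42. → (10, 42)
4P: (10, 42) + (16, 34). λ = (34 - 42)/(16 - 10) ≡ 35/6 mod 43. 6⁻¹ ≡ 36 (mod 43), so λ ≡ 13.
  x = λ² - 10 - 16 = 169 - 26 ≡ 14; y = λ·(10 - 14) - 42 ≡ 35. → (14, 35)
5P: (14, 35) + (16, 34). λ = (34 - 35)/(16 - 14) ≡ 42/2 mod 43. 2⁻¹ ≡ 22 (mod 43) since 2·22 = 44 ≡ 1, so λ ≡ 21.
  x = λ² - 14 - 16 = 441 - 30 ≡ 24; y = λ·(14 - 24) - 35 ≡ 13. → (24, 13)
6P: (24, 13) + (16, 34). λ = (34 - 13)/(16 - 24) ≡ 21/35 mod 43. 35⁻¹ ≡ 16 (mod 43), so λ ≡ 35.
  x = λ² - 24 - 16 = 1225 - 40 ≡ 24; y = λ·(24 - 24) - 13 ≡ 30. → (24, 30)
7P: (24, 30) + (16, 34). λ = (34 - 30)/(16 - 24) ≡ 4/35 mod 43. 35⁻¹ ≡ 16 (mod 43), so λ ≡ 21.
  x = λ² - 24 - 16 = 441 - 40 ≡ 14; y = λ·(24 - 14) - 30 ≡ 8. → (14, 8)
8P: (14, 8) + (16, 34). λ = (34 - 8)/(16 - 14) ≡ 26/2 mod 43. 2⁻¹ ≡ 22 (mod 43), so λ ≡ 13.
  x = λ² - 14 - 16 = 169 - 30 ≡ 10; y = λ·(14 - 10) - 8 ≡ 1. → (10, 1)
9P: (10, 1) + (16, 34). λ = (34 - 1)/(16 - 10) ≡ 33/6 mod 43. 6⁻¹ ≡ 36 (mod 43), so λ ≡ 27.
  x = λ² - 10 - 16 = 729 - 26 ≡ 15; y = λ·(10 - 15) - 1 ≡ 36. → (15, 36)
10P: (15, 36) + (16, 34). λ = (34 - 36)/(16 - 15) ≡ 41/1 mod 43. 1⁻¹ ≡ 1 (mod 43), so λ ≡ 41.
  x = λ² - 15 - 16 = 1681 - 31 ≡ 16; y = λ·(15 - 16) - 36 ≡ 9. → (16, 9)
11P: (16, 9) + (16, 34): same x and y₁ ≡ -y₂, so the sum is 𝒪.
11P = 𝒪, so the order is 11.

11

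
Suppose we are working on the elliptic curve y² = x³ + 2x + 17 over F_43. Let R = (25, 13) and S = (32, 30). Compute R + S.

(27, 19)

(25, 13) + (32, 30). λ = (30 - 13)/(32 - 25) ≡ 17/7 mod 43. 7⁻¹ ≡ 37 (mod 43) since 7·37 = 259 ≡ 1, so λ ≡ 27.
  x = λ² - 25 - 32 = 729 - 57 ≡ 27; y = λ·(25 - 27) - 13 ≡ 19. → (27, 19)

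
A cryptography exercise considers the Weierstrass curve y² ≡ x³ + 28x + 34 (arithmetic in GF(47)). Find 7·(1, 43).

(1, 43)

Write P = (1, 43).
Double-and-add on 7 = (111)₂. Start with P = (1, 43) for the leading 1-bit.
double: tangent at (1, 43): λ = (3·1² + 28)/(2·43) ≡ 31/39. 39⁻¹ ≡ 41 (mod 47) since 39·41 = 1599 ≡ 1, so λ ≡ 31·41 ≡ 2.
  x = λ² - 1 - 1 = 4 - 2 ≡ 2; y = λ·(1 - 2) - 43 ≡ 2. → (2, 2)
add P: (2, 2) + (1, 43). λ = (43 - 2)/(1 - 2) ≡ 41/46 mod 47. 46⁻¹ ≡ 46 (mod 47), so λ ≡ 6.
  x = λ² - 2 - 1 = 36 - 3 ≡ 33; y = λ·(2 - 33) - 2 ≡ 0. → (33, 0)
double: (33, 0) + (33, 0): same x and y₁ ≡ -y₂, so the sum is O.
add P: O + (1, 43) = (1, 43) (identity).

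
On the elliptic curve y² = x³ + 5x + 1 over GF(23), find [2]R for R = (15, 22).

tangent at (15, 22): λ = (3·15² + 5)/(2·22) ≡ 13/21. 21⁻¹ ≡ 11 (mod 23), so λ ≡ 13·11 ≡ 5.
  x = λ² - 15 - 15 = 25 - 30 ≡ 18; y = λ·(15 - 18) - 22 ≡ 9. → (18, 9)

(18, 9)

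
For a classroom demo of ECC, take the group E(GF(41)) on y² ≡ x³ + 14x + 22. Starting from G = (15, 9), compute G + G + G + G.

Double-and-add on 4 = (100)₂. Start with G = (15, 9) for the leading 1-bit.
double: tangent at (15, 9): λ = (3·15² + 14)/(2·9) ≡ 33/18. 18⁻¹ ≡ 16 (mod 41) since 18·16 = 288 ≡ 1, so λ ≡ 33·16 ≡ 36.
  x = λ² - 15 - 15 = 1296 - 30 ≡ 36; y = λ·(15 - 36) - 9 ≡ 14. → (36, 14)
double: tangent at (36, 14): λ = (3·36² + 14)/(2·14) ≡ 7/28. 28⁻¹ ≡ 22 (mod 41), so λ ≡ 7·22 ≡ 31.
  x = λ² - 36 - 36 = 961 - 72 ≡ 28; y = λ·(36 - 28) - 14 ≡ 29. → (28, 29)

(28, 29)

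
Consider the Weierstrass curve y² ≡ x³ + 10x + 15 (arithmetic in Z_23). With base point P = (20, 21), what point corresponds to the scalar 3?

(5, 12)

Repeated addition: build up to 3P.
2P: tangent at (20, 21): λ = (3·20² + 10)/(2·21) ≡ 14/19. 19⁻¹ ≡ 17 (mod 23), so λ ≡ 14·17 ≡ 8.
  x = λ² - 20 - 20 = 64 - 40 ≡ 1; y = λ·(20 - 1) - 21 ≡ 16. → (1, 16)
3P: (1, 16) + (20, 21). λ = (21 - 16)/(20 - 1) ≡ 5/19 mod 23. 19⁻¹ ≡ 17 (mod 23) since 19·17 = 323 ≡ 1, so λ ≡ 16.
  x = λ² - 1 - 20 = 256 - 21 ≡ 5; y = λ·(1 - 5) - 16 ≡ 12. → (5, 12)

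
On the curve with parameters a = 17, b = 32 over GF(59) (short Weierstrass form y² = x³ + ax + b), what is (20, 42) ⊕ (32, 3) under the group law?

(36, 10)

(20, 42) + (32, 3). λ = (3 - 42)/(32 - 20) ≡ 20/12 mod 59. 12⁻¹ ≡ 5 (mod 59) since 12·5 = 60 ≡ 1, so λ ≡ 41.
  x = λ² - 20 - 32 = 1681 - 52 ≡ 36; y = λ·(20 - 36) - 42 ≡ 10. → (36, 10)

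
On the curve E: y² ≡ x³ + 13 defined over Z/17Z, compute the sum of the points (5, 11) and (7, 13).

(6, 5)

(5, 11) + (7, 13). λ = (13 - 11)/(7 - 5) ≡ 2/2 mod 17. 2⁻¹ ≡ 9 (mod 17), so λ ≡ 1.
  x = λ² - 5 - 7 = 1 - 12 ≡ 6; y = λ·(5 - 6) - 11 ≡ 5. → (6, 5)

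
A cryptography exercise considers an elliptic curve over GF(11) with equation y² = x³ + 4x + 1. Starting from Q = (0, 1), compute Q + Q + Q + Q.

Repeated addition: build up to 4Q.
2Q: tangent at (0, 1): λ = (3·0² + 4)/(2·1) ≡ 4/2. 2⁻¹ ≡ 6 (mod 11), so λ ≡ 4·6 ≡ 2.
  x = λ² - 0 - 0 = 4 - 0 ≡ 4; y = λ·(0 - 4) - 1 ≡ 2. → (4, 2)
3Q: (4, 2) + (0, 1). λ = (1 - 2)/(0 - 4) ≡ 10/7 mod 11. 7⁻¹ ≡ 8 (mod 11), so λ ≡ 3.
  x = λ² - 4 - 0 = 9 - 4 ≡ 5; y = λ·(4 - 5) - 2 ≡ 6. → (5, 6)
4Q: (5, 6) + (0, 1). λ = (1 - 6)/(0 - 5) ≡ 6/6 mod 11. 6⁻¹ ≡ 2 (mod 11) since 6·2 = 12 ≡ 1, so λ ≡ 1.
  x = λ² - 5 - 0 = 1 - 5 ≡ 7; y = λ·(5 - 7) - 6 ≡ 3. → (7, 3)

(7, 3)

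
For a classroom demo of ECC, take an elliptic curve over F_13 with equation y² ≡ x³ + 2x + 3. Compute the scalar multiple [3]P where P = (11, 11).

(3, 7)

Repeated addition: build up to 3P.
2P: tangent at (11, 11): λ = (3·11² + 2)/(2·11) ≡ 1/9. 9⁻¹ ≡ 3 (mod 13) since 9·3 = 27 ≡ 1, so λ ≡ 1·3 ≡ 3.
  x = λ² - 11 - 11 = 9 - 22 ≡ 0; y = λ·(11 - 0) - 11 ≡ 9. → (0, 9)
3P: (0, 9) + (11, 11). λ = (11 - 9)/(11 - 0) ≡ 2/11 mod 13. 11⁻¹ ≡ 6 (mod 13), so λ ≡ 12.
  x = λ² - 0 - 11 = 144 - 11 ≡ 3; y = λ·(0 - 3) - 9 ≡ 7. → (3, 7)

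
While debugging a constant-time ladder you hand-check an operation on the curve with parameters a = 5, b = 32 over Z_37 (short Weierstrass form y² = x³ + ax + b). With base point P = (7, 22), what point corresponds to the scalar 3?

(15, 35)

Repeated addition: build up to 3P.
2P: tangent at (7, 22): λ = (3·7² + 5)/(2·22) ≡ 4/7. 7⁻¹ ≡ 16 (mod 37), so λ ≡ 4·16 ≡ 27.
  x = λ² - 7 - 7 = 729 - 14 ≡ 12; y = λ·(7 - 12) - 22 ≡ 28. → (12, 28)
3P: (12, 28) + (7, 22). λ = (22 - 28)/(7 - 12) ≡ 31/32 mod 37. 32⁻¹ ≡ 22 (mod 37) since 32·22 = 704 ≡ 1, so λ ≡ 16.
  x = λ² - 12 - 7 = 256 - 19 ≡ 15; y = λ·(12 - 15) - 28 ≡ 35. → (15, 35)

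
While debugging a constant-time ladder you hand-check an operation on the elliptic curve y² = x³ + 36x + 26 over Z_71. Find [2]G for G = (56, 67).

tangent at (56, 67): λ = (3·56² + 36)/(2·67) ≡ 1/63. 63⁻¹ ≡ 62 (mod 71) since 63·62 = 3906 ≡ 1, so λ ≡ 1·62 ≡ 62.
  x = λ² - 56 - 56 = 3844 - 112 ≡ 40; y = λ·(56 - 40) - 67 ≡ 2. → (40, 2)

(40, 2)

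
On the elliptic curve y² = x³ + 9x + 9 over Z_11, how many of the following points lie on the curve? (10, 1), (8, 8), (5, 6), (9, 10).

(10, 1): 1² ≡ 1, rhs ≡ 10 → off.
(8, 8): 8² ≡ 9, rhs ≡ 10 → off.
(5, 6): 6² ≡ 3, rhs ≡ 3 → on.
(9, 10): 10² ≡ 1, rhs ≡ 5 → off.

1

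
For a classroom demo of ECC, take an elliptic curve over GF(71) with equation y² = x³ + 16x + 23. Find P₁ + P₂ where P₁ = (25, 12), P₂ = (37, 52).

(25, 12) + (37, 52). λ = (52 - 12)/(37 - 25) ≡ 40/12 mod 71. 12⁻¹ ≡ 6 (mod 71) since 12·6 = 72 ≡ 1, so λ ≡ 27.
  x = λ² - 25 - 37 = 729 - 62 ≡ 28; y = λ·(25 - 28) - 12 ≡ 49. → (28, 49)

(28, 49)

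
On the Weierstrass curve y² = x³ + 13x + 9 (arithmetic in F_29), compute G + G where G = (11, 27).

(27, 27)

tangent at (11, 27): λ = (3·11² + 13)/(2·27) ≡ 28/25. 25⁻¹ ≡ 7 (mod 29), so λ ≡ 28·7 ≡ 22.
  x = λ² - 11 - 11 = 484 - 22 ≡ 27; y = λ·(11 - 27) - 27 ≡ 27. → (27, 27)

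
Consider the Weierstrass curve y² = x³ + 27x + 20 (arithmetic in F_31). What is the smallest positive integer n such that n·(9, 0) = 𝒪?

2P: (9, 0) + (9, 0): same x and y₁ ≡ -y₂, so the sum is 𝒪.
2P = 𝒪, so the order is 2.

2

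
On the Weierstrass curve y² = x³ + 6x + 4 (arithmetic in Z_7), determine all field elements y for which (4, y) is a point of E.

1, 6

x³ + 6x + 4 = 92 ≡ 1 (mod 7).
Square roots of 1 mod 7: 1 and 6 (since 1² = 1 ≡ 1).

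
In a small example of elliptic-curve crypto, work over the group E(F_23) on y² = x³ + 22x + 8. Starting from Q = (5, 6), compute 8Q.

(5, 6)

Double-and-add on 8 = (1000)₂. Start with Q = (5, 6) for the leading 1-bit.
double: tangent at (5, 6): λ = (3·5² + 22)/(2·6) ≡ 5/12. 12⁻¹ ≡ 2 (mod 23) since 12·2 = 24 ≡ 1, so λ ≡ 5·2 ≡ 10.
  x = λ² - 5 - 5 = 100 - 10 ≡ 21; y = λ·(5 - 21) - 6 ≡ 18. → (21, 18)
double: tangent at (21, 18): λ = (3·21² + 22)/(2·18) ≡ 11/13. 13⁻¹ ≡ 16 (mod 23) since 13·16 = 208 ≡ 1, so λ ≡ 11·16 ≡ 15.
  x = λ² - 21 - 21 = 225 - 42 ≡ 22; y = λ·(21 - 22) - 18 ≡ 13. → (22, 13)
double: tangent at (22, 13): λ = (3·22² + 22)/(2·13) ≡ 2/3. 3⁻¹ ≡ 8 (mod 23), so λ ≡ 2·8 ≡ 16.
  x = λ² - 22 - 22 = 256 - 44 ≡ 5; y = λ·(22 - 5) - 13 ≡ 6. → (5, 6)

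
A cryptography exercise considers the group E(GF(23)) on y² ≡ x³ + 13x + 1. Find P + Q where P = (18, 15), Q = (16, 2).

(14, 11)

(18, 15) + (16, 2). λ = (2 - 15)/(16 - 18) ≡ 10/21 mod 23. 21⁻¹ ≡ 11 (mod 23), so λ ≡ 18.
  x = λ² - 18 - 16 = 324 - 34 ≡ 14; y = λ·(18 - 14) - 15 ≡ 11. → (14, 11)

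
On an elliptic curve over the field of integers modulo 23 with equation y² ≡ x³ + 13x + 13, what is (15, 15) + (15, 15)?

(2, 1)

tangent at (15, 15): λ = (3·15² + 13)/(2·15) ≡ 21/7. 7⁻¹ ≡ 10 (mod 23) since 7·10 = 70 ≡ 1, so λ ≡ 21·10 ≡ 3.
  x = λ² - 15 - 15 = 9 - 30 ≡ 2; y = λ·(15 - 2) - 15 ≡ 1. → (2, 1)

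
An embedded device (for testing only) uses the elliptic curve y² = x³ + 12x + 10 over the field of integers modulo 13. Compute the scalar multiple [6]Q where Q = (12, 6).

(1, 7)

Repeated addition: build up to 6Q.
2Q: tangent at (12, 6): λ = (3·12² + 12)/(2·6) ≡ 2/12. 12⁻¹ ≡ 12 (mod 13), so λ ≡ 2·12 ≡ 11.
  x = λ² - 12 - 12 = 121 - 24 ≡ 6; y = λ·(12 - 6) - 6 ≡ 8. → (6, 8)
3Q: (6, 8) + (12, 6). λ = (6 - 8)/(12 - 6) ≡ 11/6 mod 13. 6⁻¹ ≡ 11 (mod 13), so λ ≡ 4.
  x = λ² - 6 - 12 = 16 - 18 ≡ 11; y = λ·(6 - 11) - 8 ≡ 11. → (11, 11)
4Q: (11, 11) + (12, 6). λ = (6 - 11)/(12 - 11) ≡ 8/1 mod 13. 1⁻¹ ≡ 1 (mod 13), so λ ≡ 8.
  x = λ² - 11 - 12 = 64 - 23 ≡ 2; y = λ·(11 - 2) - 11 ≡ 9. → (2, 9)
5Q: (2, 9) + (12, 6). λ = (6 - 9)/(12 - 2) ≡ 10/10 mod 13. 10⁻¹ ≡ 4 (mod 13), so λ ≡ 1.
  x = λ² - 2 - 12 = 1 - 14 ≡ 0; y = λ·(2 - 0) - 9 ≡ 6. → (0, 6)
6Q: (0, 6) + (12, 6). λ = (6 - 6)/(12 - 0) ≡ 0/12 mod 13. 12⁻¹ ≡ 12 (mod 13), so λ ≡ 0.
  x = λ² - 0 - 12 = 0 - 12 ≡ 1; y = λ·(0 - 1) - 6 ≡ 7. → (1, 7)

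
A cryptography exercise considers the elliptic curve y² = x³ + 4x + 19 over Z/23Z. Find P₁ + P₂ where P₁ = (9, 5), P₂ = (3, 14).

(9, 5) + (3, 14). λ = (14 - 5)/(3 - 9) ≡ 9/17 mod 23. 17⁻¹ ≡ 19 (mod 23), so λ ≡ 10.
  x = λ² - 9 - 3 = 100 - 12 ≡ 19; y = λ·(9 - 19) - 5 ≡ 10. → (19, 10)

(19, 10)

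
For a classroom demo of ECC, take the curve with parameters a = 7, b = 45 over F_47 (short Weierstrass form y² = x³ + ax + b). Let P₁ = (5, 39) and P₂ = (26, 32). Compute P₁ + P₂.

(5, 39) + (26, 32). λ = (32 - 39)/(26 - 5) ≡ 40/21 mod 47. 21⁻¹ ≡ 9 (mod 47), so λ ≡ 31.
  x = λ² - 5 - 26 = 961 - 31 ≡ 37; y = λ·(5 - 37) - 39 ≡ 3. → (37, 3)

(37, 3)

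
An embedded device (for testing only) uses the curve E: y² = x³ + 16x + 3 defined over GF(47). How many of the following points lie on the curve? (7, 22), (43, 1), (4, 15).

1

(7, 22): 22² ≡ 14, rhs ≡ 35 → off.
(43, 1): 1² ≡ 1, rhs ≡ 16 → off.
(4, 15): 15² ≡ 37, rhs ≡ 37 → on.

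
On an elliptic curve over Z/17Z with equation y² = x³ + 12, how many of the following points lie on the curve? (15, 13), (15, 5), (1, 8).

(15, 13): 13² ≡ 16, rhs ≡ 4 → off.
(15, 5): 5² ≡ 8, rhs ≡ 4 → off.
(1, 8): 8² ≡ 13, rhs ≡ 13 → on.

1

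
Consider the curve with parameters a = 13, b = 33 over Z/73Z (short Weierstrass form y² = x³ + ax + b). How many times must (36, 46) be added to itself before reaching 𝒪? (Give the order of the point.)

9

2P: tangent at (36, 46): λ = (3·36² + 13)/(2·46) ≡ 32/19. 19⁻¹ ≡ 50 (mod 73), so λ ≡ 32·50 ≡ 67.
  x = λ² - 36 - 36 = 4489 - 72 ≡ 37; y = λ·(36 - 37) - 46 ≡ 33. → (37, 33)
3P: (37, 33) + (36, 46). λ = (46 - 33)/(36 - 37) ≡ 13/72 mod 73. 72⁻¹ ≡ 72 (mod 73) since 72·72 = 5184 ≡ 1, so λ ≡ 60.
  x = λ² - 37 - 36 = 3600 - 73 ≡ 23; y = λ·(37 - 23) - 33 ≡ 4. → (23, 4)
4P: (23, 4) + (36, 46). λ = (46 - 4)/(36 - 23) ≡ 42/13 mod 73. 13⁻¹ ≡ 45 (mod 73) since 13·45 = 585 ≡ 1, so λ ≡ 65.
  x = λ² - 23 - 36 = 4225 - 59 ≡ 5; y = λ·(23 - 5) - 4 ≡ 71. → (5, 71)
5P: (5, 71) + (36, 46). λ = (46 - 71)/(36 - 5) ≡ 48/31 mod 73. 31⁻¹ ≡ 33 (mod 73), so λ ≡ 51.
  x = λ² - 5 - 36 = 2601 - 41 ≡ 5; y = λ·(5 - 5) - 71 ≡ 2. → (5, 2)
6P: (5, 2) + (36, 46). λ = (46 - 2)/(36 - 5) ≡ 44/31 mod 73. 31⁻¹ ≡ 33 (mod 73) since 31·33 = 1023 ≡ 1, so λ ≡ 65.
  x = λ² - 5 - 36 = 4225 - 41 ≡ 23; y = λ·(5 - 23) - 2 ≡ 69. → (23, 69)
7P: (23, 69) + (36, 46). λ = (46 - 69)/(36 - 23) ≡ 50/13 mod 73. 13⁻¹ ≡ 45 (mod 73), so λ ≡ 60.
  x = λ² - 23 - 36 = 3600 - 59 ≡ 37; y = λ·(23 - 37) - 69 ≡ 40. → (37, 40)
8P: (37, 40) + (36, 46). λ = (46 - 40)/(36 - 37) ≡ 6/72 mod 73. 72⁻¹ ≡ 72 (mod 73), so λ ≡ 67.
  x = λ² - 37 - 36 = 4489 - 73 ≡ 36; y = λ·(37 - 36) - 40 ≡ 27. → (36, 27)
9P: (36, 27) + (36, 46): same x and y₁ ≡ -y₂, so the sum is 𝒪.
9P = 𝒪, so the order is 9.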